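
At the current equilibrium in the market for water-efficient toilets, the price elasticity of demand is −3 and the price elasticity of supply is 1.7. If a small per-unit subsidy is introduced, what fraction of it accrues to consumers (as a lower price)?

For a small subsidy around the equilibrium, the benefit split depends on the relative slopes, which at a point are proportional to the elasticities.
Buyer share = εs/(εs + |εd|) = 1.7/(1.7 + 3) = 17/47; seller share = |εd|/(εs + |εd|) = 30/47.

Consumer share = 17/47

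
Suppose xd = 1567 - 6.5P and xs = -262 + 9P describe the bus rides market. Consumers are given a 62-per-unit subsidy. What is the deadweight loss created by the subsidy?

Deadweight loss = 7254

Pre-subsidy: 1567 - 6.5P = -262 + 9P gives P* = 118, x* = 800.
With the rebate, buyers effectively pay Pb = Ps − 62, where Ps is the price sellers receive.
Demand in terms of Ps becomes xd = 1567 − 6.5(Ps − 62) = 1970 - 6.5Ps. Setting this equal to supply: 1970 - 6.5Ps = -262 + 9Ps, so Ps = 144.
Buyers pay Pb = 144 − 62 = 82; x' = -262 + 9·144 = 1034.
The subsidy expands output by 1034 − 800 = 234 past the efficient level; on those units the gap between marginal cost and willingness to pay runs from 0 up to 62.
DWL = ½ × 62 × 234 = 7254.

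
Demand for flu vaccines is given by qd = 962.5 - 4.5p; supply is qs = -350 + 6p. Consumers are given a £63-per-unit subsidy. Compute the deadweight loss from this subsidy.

Deadweight loss = £5103

Pre-subsidy: 962.5 - 4.5p = -350 + 6p gives p* = 125, q* = 400.
With the rebate, buyers effectively pay pb = ps − 63, where ps is the price sellers receive.
Demand in terms of ps becomes qd = 962.5 − 4.5(ps − 63) = 1246 - 4.5ps. Setting this equal to supply: 1246 - 4.5ps = -350 + 6ps, so ps = 152.
Buyers pay pb = 152 − 63 = 89; q' = -350 + 6·152 = 562.
The subsidy expands output by 562 − 400 = 162 past the efficient level; on those units the gap between marginal cost and willingness to pay runs from 0 up to 63.
DWL = ½ × 63 × 162 = 5103.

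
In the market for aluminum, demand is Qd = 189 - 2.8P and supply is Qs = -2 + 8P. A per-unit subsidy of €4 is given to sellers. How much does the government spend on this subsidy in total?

Pre-subsidy: 189 - 2.8P = -2 + 8P gives P* = 955/54, Q* = 3766/27.
With the subsidy, sellers receive Ps = Pb + 4 for each unit, where Pb is the price buyers pay.
Supply in terms of Pb becomes Qs = -2 + 8(Pb + 4) = 30 + 8Pb. Setting this equal to demand: 189 - 2.8Pb = 30 + 8Pb, so Pb = 265/18.
Sellers receive Ps = 265/18 + 4 = 337/18; Q' = 189 − 2.8·(265/18) = 1330/9.
Government outlay = subsidy × quantity = 4 × 1330/9 = 5320/9.

Government cost = 5320/9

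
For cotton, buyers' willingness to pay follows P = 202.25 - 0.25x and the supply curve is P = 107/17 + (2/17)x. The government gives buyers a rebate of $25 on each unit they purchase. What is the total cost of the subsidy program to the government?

Government cost = $15025

Pre-subsidy: 202.25 - 0.25x = 107/17 + (2/17)x gives x* = 533 and P* = 69.
With the rebate, buyers effectively pay Pb = Ps − 25, where Ps is the price sellers receive.
On the curves, Pb = 202.25 - 0.25x and Ps = 107/17 + (2/17)x; the wedge Ps − Pb = 25 gives 107/17 + (2/17)x − (202.25 - 0.25x) = 25, so x' = 601.
Then Pb = 202.25 − 0.25·601 = 52 and Ps = 107/17 + (2/17)·601 = 77.
Government outlay = subsidy × quantity = 25 × 601 = 15025.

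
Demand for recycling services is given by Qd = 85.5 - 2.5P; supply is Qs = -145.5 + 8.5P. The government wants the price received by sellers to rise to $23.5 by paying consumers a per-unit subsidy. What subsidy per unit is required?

At a seller price of 23.5, quantity supplied is -145.5 + 8.5·23.5 = 54.25.
Buyers absorb 54.25 only when they pay Pb with 85.5 − 2.5·Pb = 54.25, i.e. Pb = 12.5.
s = Ps − Pb = 23.5 − 12.5 = 11.

Required subsidy s = $11 per unit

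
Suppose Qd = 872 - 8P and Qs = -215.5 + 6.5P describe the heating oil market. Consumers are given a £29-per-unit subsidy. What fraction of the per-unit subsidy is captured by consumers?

Consumer share = 13/29

Pre-subsidy: 872 - 8P = -215.5 + 6.5P gives P* = 75, Q* = 272.
With the rebate, buyers effectively pay Pb = Ps − 29, where Ps is the price sellers receive.
Demand in terms of Ps becomes Qd = 872 − 8(Ps − 29) = 1104 - 8Ps. Setting this equal to supply: 1104 - 8Ps = -215.5 + 6.5Ps, so Ps = 91.
Buyers pay Pb = 91 − 29 = 62; Q' = -215.5 + 6.5·91 = 376.
Buyers' price falls by P* − Pb = 75 − 62 = 13; sellers' price rises by Ps − P* = 91 − 75 = 16.
So consumers capture 13/29 = 13/29 of each unit of subsidy.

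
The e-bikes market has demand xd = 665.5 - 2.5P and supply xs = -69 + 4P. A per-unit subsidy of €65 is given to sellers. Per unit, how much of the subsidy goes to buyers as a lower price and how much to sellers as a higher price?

Buyers gain €40 per unit; sellers gain €25 per unit

Pre-subsidy: 665.5 - 2.5P = -69 + 4P gives P* = 113, x* = 383.
With the subsidy, sellers receive Ps = Pb + 65 for each unit, where Pb is the price buyers pay.
Supply in terms of Pb becomes xs = -69 + 4(Pb + 65) = 191 + 4Pb. Setting this equal to demand: 665.5 - 2.5Pb = 191 + 4Pb, so Pb = 73.
Sellers receive Ps = 73 + 65 = 138; x' = 665.5 − 2.5·73 = 483.
Buyers' price falls by P* − Pb = 113 − 73 = 40; sellers' price rises by Ps − P* = 138 − 113 = 25.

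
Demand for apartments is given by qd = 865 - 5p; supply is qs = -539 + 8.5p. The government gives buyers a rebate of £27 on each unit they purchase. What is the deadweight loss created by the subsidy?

Deadweight loss = £1147.5

Pre-subsidy: 865 - 5p = -539 + 8.5p gives p* = 104, q* = 345.
With the rebate, buyers effectively pay pb = ps − 27, where ps is the price sellers receive.
Demand in terms of ps becomes qd = 865 − 5(ps − 27) = 1000 - 5ps. Setting this equal to supply: 1000 - 5ps = -539 + 8.5ps, so ps = 114.
Buyers pay pb = 114 − 27 = 87; q' = -539 + 8.5·114 = 430.
The subsidy expands output by 430 − 345 = 85 past the efficient level; on those units the gap between marginal cost and willingness to pay runs from 0 up to 27.
DWL = ½ × 27 × 85 = 1147.5.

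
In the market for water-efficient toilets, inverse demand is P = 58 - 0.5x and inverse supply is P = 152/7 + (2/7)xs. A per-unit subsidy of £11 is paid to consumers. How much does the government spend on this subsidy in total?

Pre-subsidy: 58 - 0.5x = 152/7 + (2/7)x gives x* = 508/11 and P* = 384/11.
With the rebate, buyers effectively pay Pb = Ps − 11, where Ps is the price sellers receive.
On the curves, Pb = 58 - 0.5x and Ps = 152/7 + (2/7)x; the wedge Ps − Pb = 11 gives 152/7 + (2/7)x − (58 - 0.5x) = 11, so x' = 662/11.
Then Pb = 58 − 0.5·(662/11) = 307/11 and Ps = 152/7 + (2/7)·(662/11) = 428/11.
Government outlay = subsidy × quantity = 11 × 662/11 = 662.

Government cost = £662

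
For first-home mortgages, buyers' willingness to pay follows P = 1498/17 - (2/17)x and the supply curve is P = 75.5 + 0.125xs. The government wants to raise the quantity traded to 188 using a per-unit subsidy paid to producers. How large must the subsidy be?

Required subsidy s = 33 per unit

At x = 188, from the demand curve buyers pay Pb = 1498/17 − (2/17)·188 = 66; from the supply curve sellers need Ps = 75.5 + 0.125·188 = 99.
The subsidy must fill the gap: s = Ps − Pb = 99 − 66 = 33.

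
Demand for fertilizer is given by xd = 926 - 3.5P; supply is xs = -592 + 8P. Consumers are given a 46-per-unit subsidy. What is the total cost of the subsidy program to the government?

Pre-subsidy: 926 - 3.5P = -592 + 8P gives P* = 132, x* = 464.
With the rebate, buyers effectively pay Pb = Ps − 46, where Ps is the price sellers receive.
Demand in terms of Ps becomes xd = 926 − 3.5(Ps − 46) = 1087 - 3.5Ps. Setting this equal to supply: 1087 - 3.5Ps = -592 + 8Ps, so Ps = 146.
Buyers pay Pb = 146 − 46 = 100; x' = -592 + 8·146 = 576.
Government outlay = subsidy × quantity = 46 × 576 = 26496.

Government cost = 26496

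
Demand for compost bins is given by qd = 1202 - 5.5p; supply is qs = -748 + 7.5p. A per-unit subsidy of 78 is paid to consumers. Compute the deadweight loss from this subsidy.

Pre-subsidy: 1202 - 5.5p = -748 + 7.5p gives p* = 150, q* = 377.
With the rebate, buyers effectively pay pb = ps − 78, where ps is the price sellers receive.
Demand in terms of ps becomes qd = 1202 − 5.5(ps − 78) = 1631 - 5.5ps. Setting this equal to supply: 1631 - 5.5ps = -748 + 7.5ps, so ps = 183.
Buyers pay pb = 183 − 78 = 105; q' = -748 + 7.5·183 = 624.5.
The subsidy expands output by 624.5 − 377 = 247.5 past the efficient level; on those units the gap between marginal cost and willingness to pay runs from 0 up to 78.
DWL = ½ × 78 × 247.5 = 9652.5.

Deadweight loss = 9652.5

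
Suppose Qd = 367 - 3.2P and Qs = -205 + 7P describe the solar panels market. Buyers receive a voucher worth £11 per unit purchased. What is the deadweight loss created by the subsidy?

Pre-subsidy: 367 - 3.2P = -205 + 7P gives P* = 2860/51, Q* = 9565/51.
With the rebate, buyers effectively pay Pb = Ps − 11, where Ps is the price sellers receive.
Demand in terms of Ps becomes Qd = 367 − 3.2(Ps − 11) = 402.2 - 3.2Ps. Setting this equal to supply: 402.2 - 3.2Ps = -205 + 7Ps, so Ps = 1012/17.
Buyers pay Pb = 1012/17 − 11 = 825/17; Q' = -205 + 7·(1012/17) = 3599/17.
The subsidy expands output by 3599/17 − 9565/51 = 1232/51 past the efficient level; on those units the gap between marginal cost and willingness to pay runs from 0 up to 11.
DWL = ½ × 11 × 1232/51 = 6776/51.

Deadweight loss = 6776/51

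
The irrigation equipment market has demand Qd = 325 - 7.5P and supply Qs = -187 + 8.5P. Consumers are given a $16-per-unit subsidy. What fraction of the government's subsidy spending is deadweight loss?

DWL / government spending = 3/14

Pre-subsidy: 325 - 7.5P = -187 + 8.5P gives P* = 32, Q* = 85.
With the rebate, buyers effectively pay Pb = Ps − 16, where Ps is the price sellers receive.
Demand in terms of Ps becomes Qd = 325 − 7.5(Ps − 16) = 445 - 7.5Ps. Setting this equal to supply: 445 - 7.5Ps = -187 + 8.5Ps, so Ps = 39.5.
Buyers pay Pb = 39.5 − 16 = 23.5; Q' = -187 + 8.5·39.5 = 148.75.
ΔCS = ½(85 + 148.75)(32 − 23.5) = 993.4375; ΔPS = ½(85 + 148.75)(39.5 − 32) = 876.5625.
Government spending = 16 × 148.75 = 2380.
DWL = ½ × 16 × (148.75 − 85) = 510; fraction = 510 / 2380 = 3/14.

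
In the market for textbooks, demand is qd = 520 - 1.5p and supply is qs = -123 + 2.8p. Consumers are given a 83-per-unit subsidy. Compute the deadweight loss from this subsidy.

Pre-subsidy: 520 - 1.5p = -123 + 2.8p gives p* = 6430/43, q* = 12715/43.
With the rebate, buyers effectively pay pb = ps − 83, where ps is the price sellers receive.
Demand in terms of ps becomes qd = 520 − 1.5(ps − 83) = 644.5 - 1.5ps. Setting this equal to supply: 644.5 - 1.5ps = -123 + 2.8ps, so ps = 7675/43.
Buyers pay pb = 7675/43 − 83 = 4106/43; q' = -123 + 2.8·(7675/43) = 16201/43.
The subsidy expands output by 16201/43 − 12715/43 = 3486/43 past the efficient level; on those units the gap between marginal cost and willingness to pay runs from 0 up to 83.
DWL = ½ × 83 × 3486/43 = 144669/43.

Deadweight loss = 144669/43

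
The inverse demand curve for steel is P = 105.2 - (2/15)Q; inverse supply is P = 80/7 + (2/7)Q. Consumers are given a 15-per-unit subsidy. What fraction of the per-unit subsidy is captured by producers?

Producer share = 15/22

Pre-subsidy: 105.2 - (2/15)Q = 80/7 + (2/7)Q gives Q* = 4923/22 and P* = 829/11.
With the rebate, buyers effectively pay Pb = Ps − 15, where Ps is the price sellers receive.
On the curves, Pb = 105.2 - (2/15)Q and Ps = 80/7 + (2/7)Q; the wedge Ps − Pb = 15 gives 80/7 + (2/7)Q − (105.2 - (2/15)Q) = 15, so Q' = 11421/44.
Then Pb = 105.2 − (2/15)·(11421/44) = 1553/22 and Ps = 80/7 + (2/7)·(11421/44) = 1883/22.
Buyers' price falls by P* − Pb = 829/11 − 1553/22 = 105/22; sellers' price rises by Ps − P* = 1883/22 − 829/11 = 225/22.
So producers capture (225/22)/15 = 15/22 of each unit of subsidy.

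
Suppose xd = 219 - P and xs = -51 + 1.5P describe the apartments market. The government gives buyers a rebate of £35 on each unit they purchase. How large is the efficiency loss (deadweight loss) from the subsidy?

Pre-subsidy: 219 - P = -51 + 1.5P gives P* = 108, x* = 111.
With the rebate, buyers effectively pay Pb = Ps − 35, where Ps is the price sellers receive.
Demand in terms of Ps becomes xd = 219 − 1(Ps − 35) = 254 - Ps. Setting this equal to supply: 254 - Ps = -51 + 1.5Ps, so Ps = 122.
Buyers pay Pb = 122 − 35 = 87; x' = -51 + 1.5·122 = 132.
The subsidy expands output by 132 − 111 = 21 past the efficient level; on those units the gap between marginal cost and willingness to pay runs from 0 up to 35.
DWL = ½ × 35 × 21 = 367.5.

Deadweight loss = £367.5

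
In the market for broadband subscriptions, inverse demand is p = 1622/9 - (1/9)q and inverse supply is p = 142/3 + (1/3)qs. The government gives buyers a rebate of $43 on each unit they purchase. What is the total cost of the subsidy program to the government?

Pre-subsidy: 1622/9 - (1/9)q = 142/3 + (1/3)q gives q* = 299 and p* = 147.
With the rebate, buyers effectively pay pb = ps − 43, where ps is the price sellers receive.
On the curves, pb = 1622/9 - (1/9)q and ps = 142/3 + (1/3)q; the wedge ps − pb = 43 gives 142/3 + (1/3)q − (1622/9 - (1/9)q) = 43, so q' = 395.75.
Then pb = 1622/9 − (1/9)·395.75 = 136.25 and ps = 142/3 + (1/3)·395.75 = 179.25.
Government outlay = subsidy × quantity = 43 × 395.75 = 17017.25.

Government cost = $17017.25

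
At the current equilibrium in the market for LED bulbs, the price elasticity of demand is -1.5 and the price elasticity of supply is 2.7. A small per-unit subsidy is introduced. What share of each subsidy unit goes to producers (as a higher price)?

For a small subsidy around the equilibrium, the benefit split depends on the relative slopes, which at a point are proportional to the elasticities.
Buyer share = εs/(εs + |εd|) = 2.7/(2.7 + 1.5) = 9/14; seller share = |εd|/(εs + |εd|) = 5/14.
So producers capture 5/14 of the subsidy.

Producer share = 5/14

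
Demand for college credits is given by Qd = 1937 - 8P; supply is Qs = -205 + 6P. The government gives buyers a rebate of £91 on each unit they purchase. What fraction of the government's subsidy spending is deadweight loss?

Pre-subsidy: 1937 - 8P = -205 + 6P gives P* = 153, Q* = 713.
With the rebate, buyers effectively pay Pb = Ps − 91, where Ps is the price sellers receive.
Demand in terms of Ps becomes Qd = 1937 − 8(Ps − 91) = 2665 - 8Ps. Setting this equal to supply: 2665 - 8Ps = -205 + 6Ps, so Ps = 205.
Buyers pay Pb = 205 − 91 = 114; Q' = -205 + 6·205 = 1025.
ΔCS = ½(713 + 1025)(153 − 114) = 33891; ΔPS = ½(713 + 1025)(205 − 153) = 45188.
Government spending = 91 × 1025 = 93275.
DWL = ½ × 91 × (1025 − 713) = 14196; fraction = 14196 / 93275 = 156/1025.

DWL / government spending = 156/1025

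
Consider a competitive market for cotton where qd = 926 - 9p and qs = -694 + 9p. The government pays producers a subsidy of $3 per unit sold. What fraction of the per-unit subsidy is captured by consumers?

Consumer share = 0.5

Pre-subsidy: 926 - 9p = -694 + 9p gives p* = 90, q* = 116.
With the subsidy, sellers receive ps = pb + 3 for each unit, where pb is the price buyers pay.
Supply in terms of pb becomes qs = -694 + 9(pb + 3) = -667 + 9pb. Setting this equal to demand: 926 - 9pb = -667 + 9pb, so pb = 88.5.
Sellers receive ps = 88.5 + 3 = 91.5; q' = 926 − 9·88.5 = 129.5.
Buyers' price falls by p* − pb = 90 − 88.5 = 1.5; sellers' price rises by ps − p* = 91.5 − 90 = 1.5.
So consumers capture 1.5/3 = 0.5 of each unit of subsidy.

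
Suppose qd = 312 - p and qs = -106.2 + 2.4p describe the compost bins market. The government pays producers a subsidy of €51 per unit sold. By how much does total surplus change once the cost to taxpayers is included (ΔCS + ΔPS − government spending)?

Net change in total surplus = -€918

Pre-subsidy: 312 - p = -106.2 + 2.4p gives p* = 123, q* = 189.
With the subsidy, sellers receive ps = pb + 51 for each unit, where pb is the price buyers pay.
Supply in terms of pb becomes qs = -106.2 + 2.4(pb + 51) = 16.2 + 2.4pb. Setting this equal to demand: 312 - pb = 16.2 + 2.4pb, so pb = 87.
Sellers receive ps = 87 + 51 = 138; q' = 312 − 1·87 = 225.
ΔCS = ½(189 + 225)(123 − 87) = 7452; ΔPS = ½(189 + 225)(138 − 123) = 3105.
Government spending = 51 × 225 = 11475.
Net change = 7452 + 3105 − 11475 = -918. The loss equals the DWL triangle ½·51·36.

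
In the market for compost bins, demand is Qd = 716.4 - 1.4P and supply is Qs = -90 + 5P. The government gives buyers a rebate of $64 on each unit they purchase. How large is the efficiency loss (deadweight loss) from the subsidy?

Pre-subsidy: 716.4 - 1.4P = -90 + 5P gives P* = 126, Q* = 540.
With the rebate, buyers effectively pay Pb = Ps − 64, where Ps is the price sellers receive.
Demand in terms of Ps becomes Qd = 716.4 − 1.4(Ps − 64) = 806 - 1.4Ps. Setting this equal to supply: 806 - 1.4Ps = -90 + 5Ps, so Ps = 140.
Buyers pay Pb = 140 − 64 = 76; Q' = -90 + 5·140 = 610.
The subsidy expands output by 610 − 540 = 70 past the efficient level; on those units the gap between marginal cost and willingness to pay runs from 0 up to 64.
DWL = ½ × 64 × 70 = 2240.

Deadweight loss = $2240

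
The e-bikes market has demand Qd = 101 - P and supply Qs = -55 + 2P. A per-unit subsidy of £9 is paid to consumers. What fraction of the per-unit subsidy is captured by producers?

Pre-subsidy: 101 - P = -55 + 2P gives P* = 52, Q* = 49.
With the rebate, buyers effectively pay Pb = Ps − 9, where Ps is the price sellers receive.
Demand in terms of Ps becomes Qd = 101 − 1(Ps − 9) = 110 - Ps. Setting this equal to supply: 110 - Ps = -55 + 2Ps, so Ps = 55.
Buyers pay Pb = 55 − 9 = 46; Q' = -55 + 2·55 = 55.
Buyers' price falls by P* − Pb = 52 − 46 = 6; sellers' price rises by Ps − P* = 55 − 52 = 3.
So producers capture 3/9 = 1/3 of each unit of subsidy.

Producer share = 1/3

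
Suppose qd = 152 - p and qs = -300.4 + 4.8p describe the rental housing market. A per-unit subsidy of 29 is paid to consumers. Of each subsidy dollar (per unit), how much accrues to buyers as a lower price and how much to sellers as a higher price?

Buyers gain 24 per unit; sellers gain 5 per unit

Pre-subsidy: 152 - p = -300.4 + 4.8p gives p* = 78, q* = 74.
With the rebate, buyers effectively pay pb = ps − 29, where ps is the price sellers receive.
Demand in terms of ps becomes qd = 152 − 1(ps − 29) = 181 - ps. Setting this equal to supply: 181 - ps = -300.4 + 4.8ps, so ps = 83.
Buyers pay pb = 83 − 29 = 54; q' = -300.4 + 4.8·83 = 98.
Buyers' price falls by p* − pb = 78 − 54 = 24; sellers' price rises by ps − p* = 83 − 78 = 5.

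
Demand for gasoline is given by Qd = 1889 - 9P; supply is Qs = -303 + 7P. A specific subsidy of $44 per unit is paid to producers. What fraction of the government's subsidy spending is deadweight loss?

Pre-subsidy: 1889 - 9P = -303 + 7P gives P* = 137, Q* = 656.
With the subsidy, sellers receive Ps = Pb + 44 for each unit, where Pb is the price buyers pay.
Supply in terms of Pb becomes Qs = -303 + 7(Pb + 44) = 5 + 7Pb. Setting this equal to demand: 1889 - 9Pb = 5 + 7Pb, so Pb = 117.75.
Sellers receive Ps = 117.75 + 44 = 161.75; Q' = 1889 − 9·117.75 = 829.25.
ΔCS = ½(656 + 829.25)(137 − 117.75) = 14295.53125; ΔPS = ½(656 + 829.25)(161.75 − 137) = 18379.96875.
Government spending = 44 × 829.25 = 36487.
DWL = ½ × 44 × (829.25 − 656) = 3811.5; fraction = 3811.5 / 36487 = 693/6634.

DWL / government spending = 693/6634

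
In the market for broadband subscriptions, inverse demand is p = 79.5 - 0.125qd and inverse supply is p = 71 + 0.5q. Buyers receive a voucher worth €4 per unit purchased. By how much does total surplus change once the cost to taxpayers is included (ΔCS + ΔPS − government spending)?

Net change in total surplus = -€12.8

Pre-subsidy: 79.5 - 0.125q = 71 + 0.5q gives q* = 13.6 and p* = 77.8.
With the rebate, buyers effectively pay pb = ps − 4, where ps is the price sellers receive.
On the curves, pb = 79.5 - 0.125q and ps = 71 + 0.5q; the wedge ps − pb = 4 gives 71 + 0.5q − (79.5 - 0.125q) = 4, so q' = 20.
Then pb = 79.5 − 0.125·20 = 77 and ps = 71 + 0.5·20 = 81.
ΔCS = ½(13.6 + 20)(77.8 − 77) = 13.44; ΔPS = ½(13.6 + 20)(81 − 77.8) = 53.76.
Government spending = 4 × 20 = 80.
Net change = 13.44 + 53.76 − 80 = -12.8. The loss equals the DWL triangle ½·4·6.4.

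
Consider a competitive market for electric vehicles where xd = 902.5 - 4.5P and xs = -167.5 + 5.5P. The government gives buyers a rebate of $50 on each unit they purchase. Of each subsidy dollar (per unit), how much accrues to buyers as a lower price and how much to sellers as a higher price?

Pre-subsidy: 902.5 - 4.5P = -167.5 + 5.5P gives P* = 107, x* = 421.
With the rebate, buyers effectively pay Pb = Ps − 50, where Ps is the price sellers receive.
Demand in terms of Ps becomes xd = 902.5 − 4.5(Ps − 50) = 1127.5 - 4.5Ps. Setting this equal to supply: 1127.5 - 4.5Ps = -167.5 + 5.5Ps, so Ps = 129.5.
Buyers pay Pb = 129.5 − 50 = 79.5; x' = -167.5 + 5.5·129.5 = 544.75.
Buyers' price falls by P* − Pb = 107 − 79.5 = 27.5; sellers' price rises by Ps − P* = 129.5 − 107 = 22.5.

Buyers gain $27.5 per unit; sellers gain $22.5 per unit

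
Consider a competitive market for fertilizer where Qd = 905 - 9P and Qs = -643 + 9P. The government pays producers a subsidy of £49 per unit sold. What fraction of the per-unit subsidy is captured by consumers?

Consumer share = 0.5

Pre-subsidy: 905 - 9P = -643 + 9P gives P* = 86, Q* = 131.
With the subsidy, sellers receive Ps = Pb + 49 for each unit, where Pb is the price buyers pay.
Supply in terms of Pb becomes Qs = -643 + 9(Pb + 49) = -202 + 9Pb. Setting this equal to demand: 905 - 9Pb = -202 + 9Pb, so Pb = 61.5.
Sellers receive Ps = 61.5 + 49 = 110.5; Q' = 905 − 9·61.5 = 351.5.
Buyers' price falls by P* − Pb = 86 − 61.5 = 24.5; sellers' price rises by Ps − P* = 110.5 − 86 = 24.5.
So consumers capture 24.5/49 = 0.5 of each unit of subsidy.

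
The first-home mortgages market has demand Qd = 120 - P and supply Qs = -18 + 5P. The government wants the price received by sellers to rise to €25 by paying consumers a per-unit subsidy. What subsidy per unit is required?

At a seller price of 25, quantity supplied is -18 + 5·25 = 107.
Buyers absorb 107 only when they pay Pb with 120 − 1·Pb = 107, i.e. Pb = 13.
s = Ps − Pb = 25 − 13 = 12.

Required subsidy s = €12 per unit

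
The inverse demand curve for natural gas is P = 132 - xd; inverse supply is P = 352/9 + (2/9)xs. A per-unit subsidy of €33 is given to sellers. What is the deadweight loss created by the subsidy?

Deadweight loss = €445.5

Pre-subsidy: 132 - x = 352/9 + (2/9)x gives x* = 76 and P* = 56.
With the subsidy, sellers receive Ps = Pb + 33 for each unit, where Pb is the price buyers pay.
On the curves, Pb = 132 - x and Ps = 352/9 + (2/9)x; the wedge Ps − Pb = 33 gives 352/9 + (2/9)x − (132 - x) = 33, so x' = 103.
Then Pb = 132 − 1·103 = 29 and Ps = 352/9 + (2/9)·103 = 62.
The subsidy expands output by 103 − 76 = 27 past the efficient level; on those units the gap between marginal cost and willingness to pay runs from 0 up to 33.
DWL = ½ × 33 × 27 = 445.5.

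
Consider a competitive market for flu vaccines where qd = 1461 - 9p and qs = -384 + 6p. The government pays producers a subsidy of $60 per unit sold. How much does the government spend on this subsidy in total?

Government cost = $34200

Pre-subsidy: 1461 - 9p = -384 + 6p gives p* = 123, q* = 354.
With the subsidy, sellers receive ps = pb + 60 for each unit, where pb is the price buyers pay.
Supply in terms of pb becomes qs = -384 + 6(pb + 60) = -24 + 6pb. Setting this equal to demand: 1461 - 9pb = -24 + 6pb, so pb = 99.
Sellers receive ps = 99 + 60 = 159; q' = 1461 − 9·99 = 570.
Government outlay = subsidy × quantity = 60 × 570 = 34200.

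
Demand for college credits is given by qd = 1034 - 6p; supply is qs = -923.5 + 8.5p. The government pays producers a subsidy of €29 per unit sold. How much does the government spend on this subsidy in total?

Government cost = €9454

Pre-subsidy: 1034 - 6p = -923.5 + 8.5p gives p* = 135, q* = 224.
With the subsidy, sellers receive ps = pb + 29 for each unit, where pb is the price buyers pay.
Supply in terms of pb becomes qs = -923.5 + 8.5(pb + 29) = -677 + 8.5pb. Setting this equal to demand: 1034 - 6pb = -677 + 8.5pb, so pb = 118.
Sellers receive ps = 118 + 29 = 147; q' = 1034 − 6·118 = 326.
Government outlay = subsidy × quantity = 29 × 326 = 9454.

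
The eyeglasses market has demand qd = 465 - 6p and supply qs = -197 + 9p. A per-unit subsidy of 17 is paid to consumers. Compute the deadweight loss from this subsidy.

Pre-subsidy: 465 - 6p = -197 + 9p gives p* = 662/15, q* = 200.2.
With the rebate, buyers effectively pay pb = ps − 17, where ps is the price sellers receive.
Demand in terms of ps becomes qd = 465 − 6(ps − 17) = 567 - 6ps. Setting this equal to supply: 567 - 6ps = -197 + 9ps, so ps = 764/15.
Buyers pay pb = 764/15 − 17 = 509/15; q' = -197 + 9·(764/15) = 261.4.
The subsidy expands output by 261.4 − 200.2 = 61.2 past the efficient level; on those units the gap between marginal cost and willingness to pay runs from 0 up to 17.
DWL = ½ × 17 × 61.2 = 520.2.

Deadweight loss = 520.2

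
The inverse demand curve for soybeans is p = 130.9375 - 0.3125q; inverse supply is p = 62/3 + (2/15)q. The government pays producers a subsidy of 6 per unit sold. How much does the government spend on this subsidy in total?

Pre-subsidy: 130.9375 - 0.3125q = 62/3 + (2/15)q gives q* = 26465/107 and p* = 5740/107.
With the subsidy, sellers receive ps = pb + 6 for each unit, where pb is the price buyers pay.
On the curves, pb = 130.9375 - 0.3125q and ps = 62/3 + (2/15)q; the wedge ps − pb = 6 gives 62/3 + (2/15)q − (130.9375 - 0.3125q) = 6, so q' = 27905/107.
Then pb = 130.9375 − 0.3125·(27905/107) = 5290/107 and ps = 62/3 + (2/15)·(27905/107) = 5932/107.
Government outlay = subsidy × quantity = 6 × 27905/107 = 167430/107.

Government cost = 167430/107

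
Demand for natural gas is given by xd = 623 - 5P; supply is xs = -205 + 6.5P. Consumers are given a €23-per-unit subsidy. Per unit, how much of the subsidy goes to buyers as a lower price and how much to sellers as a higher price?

Pre-subsidy: 623 - 5P = -205 + 6.5P gives P* = 72, x* = 263.
With the rebate, buyers effectively pay Pb = Ps − 23, where Ps is the price sellers receive.
Demand in terms of Ps becomes xd = 623 − 5(Ps − 23) = 738 - 5Ps. Setting this equal to supply: 738 - 5Ps = -205 + 6.5Ps, so Ps = 82.
Buyers pay Pb = 82 − 23 = 59; x' = -205 + 6.5·82 = 328.
Buyers' price falls by P* − Pb = 72 − 59 = 13; sellers' price rises by Ps − P* = 82 − 72 = 10.

Buyers gain €13 per unit; sellers gain €10 per unit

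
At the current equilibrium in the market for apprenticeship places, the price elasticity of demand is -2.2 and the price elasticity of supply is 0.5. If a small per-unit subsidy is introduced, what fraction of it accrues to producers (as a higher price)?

Producer share = 22/27

For a small subsidy around the equilibrium, the benefit split depends on the relative slopes, which at a point are proportional to the elasticities.
Buyer share = εs/(εs + |εd|) = 0.5/(0.5 + 2.2) = 5/27; seller share = |εd|/(εs + |εd|) = 22/27.
So producers capture 22/27 of the subsidy.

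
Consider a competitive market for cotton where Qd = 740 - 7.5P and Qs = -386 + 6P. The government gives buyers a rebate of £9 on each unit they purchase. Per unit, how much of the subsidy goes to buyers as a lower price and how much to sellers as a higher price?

Buyers gain £4 per unit; sellers gain £5 per unit

Pre-subsidy: 740 - 7.5P = -386 + 6P gives P* = 2252/27, Q* = 1030/9.
With the rebate, buyers effectively pay Pb = Ps − 9, where Ps is the price sellers receive.
Demand in terms of Ps becomes Qd = 740 − 7.5(Ps − 9) = 807.5 - 7.5Ps. Setting this equal to supply: 807.5 - 7.5Ps = -386 + 6Ps, so Ps = 2387/27.
Buyers pay Pb = 2387/27 − 9 = 2144/27; Q' = -386 + 6·(2387/27) = 1300/9.
Buyers' price falls by P* − Pb = 2252/27 − 2144/27 = 4; sellers' price rises by Ps − P* = 2387/27 − 2252/27 = 5.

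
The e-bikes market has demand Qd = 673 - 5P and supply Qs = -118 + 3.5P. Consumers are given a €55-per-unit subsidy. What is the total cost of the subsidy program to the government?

Pre-subsidy: 673 - 5P = -118 + 3.5P gives P* = 1582/17, Q* = 3531/17.
With the rebate, buyers effectively pay Pb = Ps − 55, where Ps is the price sellers receive.
Demand in terms of Ps becomes Qd = 673 − 5(Ps − 55) = 948 - 5Ps. Setting this equal to supply: 948 - 5Ps = -118 + 3.5Ps, so Ps = 2132/17.
Buyers pay Pb = 2132/17 − 55 = 1197/17; Q' = -118 + 3.5·(2132/17) = 5456/17.
Government outlay = subsidy × quantity = 55 × 5456/17 = 300080/17.

Government cost = 300080/17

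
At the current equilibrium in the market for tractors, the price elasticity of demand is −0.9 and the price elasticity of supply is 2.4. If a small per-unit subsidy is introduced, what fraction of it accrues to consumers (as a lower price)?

Consumer share = 8/11

For a small subsidy around the equilibrium, the benefit split depends on the relative slopes, which at a point are proportional to the elasticities.
Buyer share = εs/(εs + |εd|) = 2.4/(2.4 + 0.9) = 8/11; seller share = |εd|/(εs + |εd|) = 3/11.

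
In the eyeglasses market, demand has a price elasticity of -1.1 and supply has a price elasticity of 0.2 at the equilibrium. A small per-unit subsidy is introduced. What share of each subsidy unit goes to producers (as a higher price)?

Producer share = 11/13

For a small subsidy around the equilibrium, the benefit split depends on the relative slopes, which at a point are proportional to the elasticities.
Buyer share = εs/(εs + |εd|) = 0.2/(0.2 + 1.1) = 2/13; seller share = |εd|/(εs + |εd|) = 11/13.
So producers capture 11/13 of the subsidy.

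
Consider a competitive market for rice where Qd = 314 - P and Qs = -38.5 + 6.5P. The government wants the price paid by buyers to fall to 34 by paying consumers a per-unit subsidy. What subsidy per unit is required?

At a buyer price of 34, quantity demanded is 314 − 1·34 = 280.
Sellers supply 280 only when they receive Ps with -38.5 + 6.5·Ps = 280, i.e. Ps = 49.
s = Ps − Pb = 49 − 34 = 15.

Required subsidy s = 15 per unit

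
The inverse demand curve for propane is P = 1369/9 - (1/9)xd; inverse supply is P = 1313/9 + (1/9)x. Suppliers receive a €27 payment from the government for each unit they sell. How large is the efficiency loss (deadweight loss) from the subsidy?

Pre-subsidy: 1369/9 - (1/9)x = 1313/9 + (1/9)x gives x* = 28 and P* = 149.
With the subsidy, sellers receive Ps = Pb + 27 for each unit, where Pb is the price buyers pay.
On the curves, Pb = 1369/9 - (1/9)x and Ps = 1313/9 + (1/9)x; the wedge Ps − Pb = 27 gives 1313/9 + (1/9)x − (1369/9 - (1/9)x) = 27, so x' = 149.5.
Then Pb = 1369/9 − (1/9)·149.5 = 135.5 and Ps = 1313/9 + (1/9)·149.5 = 162.5.
The subsidy expands output by 149.5 − 28 = 121.5 past the efficient level; on those units the gap between marginal cost and willingness to pay runs from 0 up to 27.
DWL = ½ × 27 × 121.5 = 1640.25.

Deadweight loss = €1640.25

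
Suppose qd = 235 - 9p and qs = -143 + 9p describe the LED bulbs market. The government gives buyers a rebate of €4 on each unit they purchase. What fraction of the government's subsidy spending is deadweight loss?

Pre-subsidy: 235 - 9p = -143 + 9p gives p* = 21, q* = 46.
With the rebate, buyers effectively pay pb = ps − 4, where ps is the price sellers receive.
Demand in terms of ps becomes qd = 235 − 9(ps − 4) = 271 - 9ps. Setting this equal to supply: 271 - 9ps = -143 + 9ps, so ps = 23.
Buyers pay pb = 23 − 4 = 19; q' = -143 + 9·23 = 64.
ΔCS = ½(46 + 64)(21 − 19) = 110; ΔPS = ½(46 + 64)(23 − 21) = 110.
Government spending = 4 × 64 = 256.
DWL = ½ × 4 × (64 − 46) = 36; fraction = 36 / 256 = 0.140625.

DWL / government spending = 0.140625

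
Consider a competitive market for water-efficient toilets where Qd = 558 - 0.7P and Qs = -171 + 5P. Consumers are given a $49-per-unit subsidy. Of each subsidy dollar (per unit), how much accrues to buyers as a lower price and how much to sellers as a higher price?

Pre-subsidy: 558 - 0.7P = -171 + 5P gives P* = 2430/19, Q* = 8901/19.
With the rebate, buyers effectively pay Pb = Ps − 49, where Ps is the price sellers receive.
Demand in terms of Ps becomes Qd = 558 − 0.7(Ps − 49) = 592.3 - 0.7Ps. Setting this equal to supply: 592.3 - 0.7Ps = -171 + 5Ps, so Ps = 7633/57.
Buyers pay Pb = 7633/57 − 49 = 4840/57; Q' = -171 + 5·(7633/57) = 28418/57.
Buyers' price falls by P* − Pb = 2430/19 − 4840/57 = 2450/57; sellers' price rises by Ps − P* = 7633/57 − 2430/19 = 343/57.

Buyers gain 2450/57 per unit; sellers gain 343/57 per unit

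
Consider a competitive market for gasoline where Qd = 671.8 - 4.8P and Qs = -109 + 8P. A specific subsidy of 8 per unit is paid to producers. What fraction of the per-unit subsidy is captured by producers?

Producer share = 0.375

Pre-subsidy: 671.8 - 4.8P = -109 + 8P gives P* = 61, Q* = 379.
With the subsidy, sellers receive Ps = Pb + 8 for each unit, where Pb is the price buyers pay.
Supply in terms of Pb becomes Qs = -109 + 8(Pb + 8) = -45 + 8Pb. Setting this equal to demand: 671.8 - 4.8Pb = -45 + 8Pb, so Pb = 56.
Sellers receive Ps = 56 + 8 = 64; Q' = 671.8 − 4.8·56 = 403.
Buyers' price falls by P* − Pb = 61 − 56 = 5; sellers' price rises by Ps − P* = 64 − 61 = 3.
So producers capture 3/8 = 0.375 of each unit of subsidy.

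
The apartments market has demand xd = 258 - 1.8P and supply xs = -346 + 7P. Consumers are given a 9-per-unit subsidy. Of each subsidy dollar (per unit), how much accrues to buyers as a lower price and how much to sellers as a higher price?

Pre-subsidy: 258 - 1.8P = -346 + 7P gives P* = 755/11, x* = 1479/11.
With the rebate, buyers effectively pay Pb = Ps − 9, where Ps is the price sellers receive.
Demand in terms of Ps becomes xd = 258 − 1.8(Ps − 9) = 274.2 - 1.8Ps. Setting this equal to supply: 274.2 - 1.8Ps = -346 + 7Ps, so Ps = 3101/44.
Buyers pay Pb = 3101/44 − 9 = 2705/44; x' = -346 + 7·(3101/44) = 6483/44.
Buyers' price falls by P* − Pb = 755/11 − 2705/44 = 315/44; sellers' price rises by Ps − P* = 3101/44 − 755/11 = 81/44.

Buyers gain 315/44 per unit; sellers gain 81/44 per unit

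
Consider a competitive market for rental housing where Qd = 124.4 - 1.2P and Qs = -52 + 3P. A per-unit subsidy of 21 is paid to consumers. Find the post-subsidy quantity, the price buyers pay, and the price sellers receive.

Q' = 92; buyers pay 27; sellers receive 48

Pre-subsidy: 124.4 - 1.2P = -52 + 3P gives P* = 42, Q* = 74.
With the rebate, buyers effectively pay Pb = Ps − 21, where Ps is the price sellers receive.
Demand in terms of Ps becomes Qd = 124.4 − 1.2(Ps − 21) = 149.6 - 1.2Ps. Setting this equal to supply: 149.6 - 1.2Ps = -52 + 3Ps, so Ps = 48.
Buyers pay Pb = 48 − 21 = 27; Q' = -52 + 3·48 = 92.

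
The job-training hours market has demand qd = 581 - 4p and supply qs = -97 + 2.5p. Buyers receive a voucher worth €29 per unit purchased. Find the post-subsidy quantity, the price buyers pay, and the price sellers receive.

Pre-subsidy: 581 - 4p = -97 + 2.5p gives p* = 1356/13, q* = 2129/13.
With the rebate, buyers effectively pay pb = ps − 29, where ps is the price sellers receive.
Demand in terms of ps becomes qd = 581 − 4(ps − 29) = 697 - 4ps. Setting this equal to supply: 697 - 4ps = -97 + 2.5ps, so ps = 1588/13.
Buyers pay pb = 1588/13 − 29 = 1211/13; q' = -97 + 2.5·(1588/13) = 2709/13.

q' = 2709/13; buyers pay 1211/13; sellers receive 1588/13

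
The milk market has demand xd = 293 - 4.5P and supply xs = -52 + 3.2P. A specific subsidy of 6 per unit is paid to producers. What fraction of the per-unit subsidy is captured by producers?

Producer share = 45/77

Pre-subsidy: 293 - 4.5P = -52 + 3.2P gives P* = 3450/77, x* = 7036/77.
With the subsidy, sellers receive Ps = Pb + 6 for each unit, where Pb is the price buyers pay.
Supply in terms of Pb becomes xs = -52 + 3.2(Pb + 6) = -32.8 + 3.2Pb. Setting this equal to demand: 293 - 4.5Pb = -32.8 + 3.2Pb, so Pb = 3258/77.
Sellers receive Ps = 3258/77 + 6 = 3720/77; x' = 293 − 4.5·(3258/77) = 7900/77.
Buyers' price falls by P* − Pb = 3450/77 − 3258/77 = 192/77; sellers' price rises by Ps − P* = 3720/77 − 3450/77 = 270/77.
So producers capture (270/77)/6 = 45/77 of each unit of subsidy.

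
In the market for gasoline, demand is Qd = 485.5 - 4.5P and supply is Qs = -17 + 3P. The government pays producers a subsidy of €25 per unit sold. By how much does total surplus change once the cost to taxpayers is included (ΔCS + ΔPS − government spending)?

Net change in total surplus = -€562.5

Pre-subsidy: 485.5 - 4.5P = -17 + 3P gives P* = 67, Q* = 184.
With the subsidy, sellers receive Ps = Pb + 25 for each unit, where Pb is the price buyers pay.
Supply in terms of Pb becomes Qs = -17 + 3(Pb + 25) = 58 + 3Pb. Setting this equal to demand: 485.5 - 4.5Pb = 58 + 3Pb, so Pb = 57.
Sellers receive Ps = 57 + 25 = 82; Q' = 485.5 − 4.5·57 = 229.
ΔCS = ½(184 + 229)(67 − 57) = 2065; ΔPS = ½(184 + 229)(82 − 67) = 3097.5.
Government spending = 25 × 229 = 5725.
Net change = 2065 + 3097.5 − 5725 = -562.5. The loss equals the DWL triangle ½·25·45.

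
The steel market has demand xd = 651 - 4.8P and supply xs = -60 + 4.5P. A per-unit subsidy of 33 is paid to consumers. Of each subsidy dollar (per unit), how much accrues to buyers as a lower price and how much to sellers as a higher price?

Pre-subsidy: 651 - 4.8P = -60 + 4.5P gives P* = 2370/31, x* = 8805/31.
With the rebate, buyers effectively pay Pb = Ps − 33, where Ps is the price sellers receive.
Demand in terms of Ps becomes xd = 651 − 4.8(Ps − 33) = 809.4 - 4.8Ps. Setting this equal to supply: 809.4 - 4.8Ps = -60 + 4.5Ps, so Ps = 2898/31.
Buyers pay Pb = 2898/31 − 33 = 1875/31; x' = -60 + 4.5·(2898/31) = 11181/31.
Buyers' price falls by P* − Pb = 2370/31 − 1875/31 = 495/31; sellers' price rises by Ps − P* = 2898/31 − 2370/31 = 528/31.

Buyers gain 495/31 per unit; sellers gain 528/31 per unit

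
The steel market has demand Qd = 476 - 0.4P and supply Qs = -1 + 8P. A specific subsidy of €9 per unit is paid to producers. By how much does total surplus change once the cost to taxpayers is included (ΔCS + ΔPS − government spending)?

Pre-subsidy: 476 - 0.4P = -1 + 8P gives P* = 795/14, Q* = 3173/7.
With the subsidy, sellers receive Ps = Pb + 9 for each unit, where Pb is the price buyers pay.
Supply in terms of Pb becomes Qs = -1 + 8(Pb + 9) = 71 + 8Pb. Setting this equal to demand: 476 - 0.4Pb = 71 + 8Pb, so Pb = 675/14.
Sellers receive Ps = 675/14 + 9 = 801/14; Q' = 476 − 0.4·(675/14) = 3197/7.
ΔCS = ½(3173/7 + 3197/7)(795/14 − 675/14) = 3900; ΔPS = ½(3173/7 + 3197/7)(801/14 − 795/14) = 195.
Government spending = 9 × 3197/7 = 28773/7.
Net change = 3900 + 195 − 28773/7 = -108/7. The loss equals the DWL triangle ½·9·24/7.

Net change in total surplus = -108/7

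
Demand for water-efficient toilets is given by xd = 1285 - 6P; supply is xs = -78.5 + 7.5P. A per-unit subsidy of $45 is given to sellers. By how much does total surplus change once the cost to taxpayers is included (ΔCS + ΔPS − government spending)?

Net change in total surplus = -$3375

Pre-subsidy: 1285 - 6P = -78.5 + 7.5P gives P* = 101, x* = 679.
With the subsidy, sellers receive Ps = Pb + 45 for each unit, where Pb is the price buyers pay.
Supply in terms of Pb becomes xs = -78.5 + 7.5(Pb + 45) = 259 + 7.5Pb. Setting this equal to demand: 1285 - 6Pb = 259 + 7.5Pb, so Pb = 76.
Sellers receive Ps = 76 + 45 = 121; x' = 1285 − 6·76 = 829.
ΔCS = ½(679 + 829)(101 − 76) = 18850; ΔPS = ½(679 + 829)(121 − 101) = 15080.
Government spending = 45 × 829 = 37305.
Net change = 18850 + 15080 − 37305 = -3375. The loss equals the DWL triangle ½·45·150.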